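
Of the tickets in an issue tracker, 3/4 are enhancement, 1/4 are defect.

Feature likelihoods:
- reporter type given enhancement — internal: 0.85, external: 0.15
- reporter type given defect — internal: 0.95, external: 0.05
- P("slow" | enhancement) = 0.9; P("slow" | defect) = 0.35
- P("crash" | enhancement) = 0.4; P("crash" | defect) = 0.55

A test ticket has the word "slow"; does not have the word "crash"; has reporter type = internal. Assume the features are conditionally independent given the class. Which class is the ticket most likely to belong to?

enhancement: 0.75 × 0.85 × 0.9 × (1−0.4) = 0.34425
defect: 0.25 × 0.95 × 0.35 × (1−0.55) = 0.03740625
Highest score → enhancement.

enhancement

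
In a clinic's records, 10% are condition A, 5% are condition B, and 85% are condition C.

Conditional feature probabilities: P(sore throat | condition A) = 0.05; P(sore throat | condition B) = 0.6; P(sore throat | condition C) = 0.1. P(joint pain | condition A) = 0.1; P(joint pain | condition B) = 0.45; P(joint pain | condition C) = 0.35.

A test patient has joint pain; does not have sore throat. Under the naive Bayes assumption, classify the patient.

condition C

condition A: 0.1 × (1−0.05) × 0.1 = 0.0095
condition B: 0.05 × (1−0.6) × 0.45 = 0.009
condition C: 0.85 × (1−0.1) × 0.35 = 0.26775
Highest score → condition C.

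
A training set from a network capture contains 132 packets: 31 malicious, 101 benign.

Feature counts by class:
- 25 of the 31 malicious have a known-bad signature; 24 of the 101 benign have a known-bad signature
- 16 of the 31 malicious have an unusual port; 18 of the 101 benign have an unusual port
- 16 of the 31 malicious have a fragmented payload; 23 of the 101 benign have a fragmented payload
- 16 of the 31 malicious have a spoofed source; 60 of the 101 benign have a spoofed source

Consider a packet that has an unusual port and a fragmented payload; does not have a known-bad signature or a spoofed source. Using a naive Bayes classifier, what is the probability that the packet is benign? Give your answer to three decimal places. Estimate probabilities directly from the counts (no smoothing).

0.621

malicious: (31/132) × (6/31) × (16/31) × (16/31) × (15/31) ≈ 0.005859
benign: (101/132) × (77/101) × (18/101) × (23/101) × (41/101) ≈ 0.0096103
P(benign | x) = 0.0096103 / 0.0154693 ≈ 0.621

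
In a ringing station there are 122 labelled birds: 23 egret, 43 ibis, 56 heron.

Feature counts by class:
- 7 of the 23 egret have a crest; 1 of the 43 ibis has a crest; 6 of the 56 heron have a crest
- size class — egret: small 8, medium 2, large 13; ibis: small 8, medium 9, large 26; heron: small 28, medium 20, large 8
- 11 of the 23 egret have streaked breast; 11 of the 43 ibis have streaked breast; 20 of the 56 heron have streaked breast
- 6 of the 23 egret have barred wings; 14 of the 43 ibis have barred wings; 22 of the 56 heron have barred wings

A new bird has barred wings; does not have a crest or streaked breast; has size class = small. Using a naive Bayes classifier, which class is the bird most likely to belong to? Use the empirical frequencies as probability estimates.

heron

egret: (23/122) × (16/23) × (8/23) × (12/23) × (6/23) ≈ 0.00620868
ibis: (43/122) × (42/43) × (8/43) × (32/43) × (14/43) ≈ 0.0155186
heron: (56/122) × (50/56) × (28/56) × (36/56) × (22/56) ≈ 0.0517523
Highest score → heron.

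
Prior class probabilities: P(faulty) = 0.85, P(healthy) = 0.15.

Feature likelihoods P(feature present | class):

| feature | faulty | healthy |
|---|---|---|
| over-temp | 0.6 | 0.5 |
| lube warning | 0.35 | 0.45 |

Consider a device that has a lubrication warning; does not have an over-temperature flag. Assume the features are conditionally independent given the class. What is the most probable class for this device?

faulty: 0.85 × (1−0.6) × 0.35 = 0.119
healthy: 0.15 × (1−0.5) × 0.45 = 0.03375
Highest score → faulty.

faulty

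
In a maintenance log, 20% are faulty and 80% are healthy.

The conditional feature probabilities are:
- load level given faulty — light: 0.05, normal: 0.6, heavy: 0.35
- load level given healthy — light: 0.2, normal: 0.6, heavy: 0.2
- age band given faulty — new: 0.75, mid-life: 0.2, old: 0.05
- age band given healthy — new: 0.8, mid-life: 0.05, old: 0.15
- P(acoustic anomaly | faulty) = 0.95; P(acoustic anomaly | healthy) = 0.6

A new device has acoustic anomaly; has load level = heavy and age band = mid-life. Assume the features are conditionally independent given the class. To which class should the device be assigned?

faulty: 0.2 × 0.35 × 0.2 × 0.95 = 0.0133
healthy: 0.8 × 0.2 × 0.05 × 0.6 = 0.0048
Highest score → faulty.

faulty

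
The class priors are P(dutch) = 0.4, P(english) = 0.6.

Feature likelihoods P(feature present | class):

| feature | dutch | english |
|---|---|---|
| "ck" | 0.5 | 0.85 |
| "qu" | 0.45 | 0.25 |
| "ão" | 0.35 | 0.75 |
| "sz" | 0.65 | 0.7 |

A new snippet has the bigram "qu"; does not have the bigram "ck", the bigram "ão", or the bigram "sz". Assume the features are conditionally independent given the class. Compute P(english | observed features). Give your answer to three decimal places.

dutch: 0.4 × (1−0.5) × 0.45 × (1−0.35) × (1−0.65) = 0.020475
english: 0.6 × (1−0.85) × 0.25 × (1−0.75) × (1−0.7) = 0.0016875
P(english | x) = 0.0016875 / 0.0221625 ≈ 0.076

0.076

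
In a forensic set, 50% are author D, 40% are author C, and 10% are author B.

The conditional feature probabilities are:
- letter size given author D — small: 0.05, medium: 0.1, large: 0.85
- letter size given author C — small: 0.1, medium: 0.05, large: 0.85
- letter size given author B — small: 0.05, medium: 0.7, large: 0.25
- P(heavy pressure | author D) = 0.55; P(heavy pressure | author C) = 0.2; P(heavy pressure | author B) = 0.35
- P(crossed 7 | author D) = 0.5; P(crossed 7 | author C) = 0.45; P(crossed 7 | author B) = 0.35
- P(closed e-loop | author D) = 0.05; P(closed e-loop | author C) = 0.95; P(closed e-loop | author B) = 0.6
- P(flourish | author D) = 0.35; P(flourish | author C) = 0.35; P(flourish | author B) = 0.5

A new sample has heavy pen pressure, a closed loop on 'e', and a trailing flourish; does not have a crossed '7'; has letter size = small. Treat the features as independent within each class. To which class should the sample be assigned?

author C

author D: 0.5 × 0.05 × 0.55 × (1−0.5) × 0.05 × 0.35 = 0.0001203125
author C: 0.4 × 0.1 × 0.2 × (1−0.45) × 0.95 × 0.35 = 0.001463
author B: 0.1 × 0.05 × 0.35 × (1−0.35) × 0.6 × 0.5 = 0.00034125
Highest score → author C.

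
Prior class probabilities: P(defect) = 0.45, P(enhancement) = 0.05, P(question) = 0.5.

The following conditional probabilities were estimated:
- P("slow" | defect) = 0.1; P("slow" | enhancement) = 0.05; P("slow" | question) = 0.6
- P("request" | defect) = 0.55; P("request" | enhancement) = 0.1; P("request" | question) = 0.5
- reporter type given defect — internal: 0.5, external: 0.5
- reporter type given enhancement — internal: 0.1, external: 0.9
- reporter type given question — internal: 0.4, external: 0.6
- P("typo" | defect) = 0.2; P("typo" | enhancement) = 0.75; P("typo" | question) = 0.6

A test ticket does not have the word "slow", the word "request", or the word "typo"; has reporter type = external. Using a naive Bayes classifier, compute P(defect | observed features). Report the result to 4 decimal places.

0.6844

defect: 0.45 × (1−0.1) × (1−0.55) × 0.5 × (1−0.2) = 0.0729
enhancement: 0.05 × (1−0.05) × (1−0.1) × 0.9 × (1−0.75) = 0.00961875
question: 0.5 × (1−0.6) × (1−0.5) × 0.6 × (1−0.6) = 0.024
P(defect | x) = 0.0729 / 0.10651875 ≈ 0.6844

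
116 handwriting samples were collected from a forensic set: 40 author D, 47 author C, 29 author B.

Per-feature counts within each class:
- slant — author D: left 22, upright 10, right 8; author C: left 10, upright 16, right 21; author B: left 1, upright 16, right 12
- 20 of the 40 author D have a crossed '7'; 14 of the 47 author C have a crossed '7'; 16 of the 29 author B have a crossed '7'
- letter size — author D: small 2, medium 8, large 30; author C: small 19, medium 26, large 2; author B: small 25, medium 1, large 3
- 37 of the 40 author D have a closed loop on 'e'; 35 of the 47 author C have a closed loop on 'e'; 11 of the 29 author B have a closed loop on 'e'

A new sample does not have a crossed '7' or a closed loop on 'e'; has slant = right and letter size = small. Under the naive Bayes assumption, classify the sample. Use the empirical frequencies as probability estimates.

author D: (40/116) × (8/40) × (20/40) × (2/40) × (3/40) ≈ 0.00012931
author C: (47/116) × (21/47) × (33/47) × (19/47) × (12/47) ≈ 0.0131195
author B: (29/116) × (12/29) × (13/29) × (25/29) × (18/29) ≈ 0.0248133
Highest score → author B.

author B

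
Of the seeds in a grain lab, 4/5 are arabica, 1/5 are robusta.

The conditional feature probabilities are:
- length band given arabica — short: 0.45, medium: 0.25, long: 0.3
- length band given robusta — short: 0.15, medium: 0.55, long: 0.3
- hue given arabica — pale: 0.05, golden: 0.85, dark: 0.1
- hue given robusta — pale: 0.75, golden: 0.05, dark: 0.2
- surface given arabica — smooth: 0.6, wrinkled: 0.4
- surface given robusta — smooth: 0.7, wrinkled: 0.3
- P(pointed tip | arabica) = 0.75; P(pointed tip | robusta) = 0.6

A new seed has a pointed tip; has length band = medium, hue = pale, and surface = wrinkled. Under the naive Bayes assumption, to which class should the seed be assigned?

arabica: 0.8 × 0.25 × 0.05 × 0.4 × 0.75 = 0.003
robusta: 0.2 × 0.55 × 0.75 × 0.3 × 0.6 = 0.01485
Highest score → robusta.

robusta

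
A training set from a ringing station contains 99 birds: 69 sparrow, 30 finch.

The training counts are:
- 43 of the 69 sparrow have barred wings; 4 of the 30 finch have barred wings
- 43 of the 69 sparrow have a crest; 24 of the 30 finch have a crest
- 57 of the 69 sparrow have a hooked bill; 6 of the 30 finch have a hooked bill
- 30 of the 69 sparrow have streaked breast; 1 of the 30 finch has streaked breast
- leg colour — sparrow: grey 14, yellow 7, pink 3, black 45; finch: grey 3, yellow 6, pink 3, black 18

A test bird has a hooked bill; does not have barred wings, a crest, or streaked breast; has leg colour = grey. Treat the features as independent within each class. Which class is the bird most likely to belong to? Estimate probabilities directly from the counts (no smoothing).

sparrow

sparrow: (69/99) × (26/69) × (26/69) × (57/69) × (39/69) × (14/69) ≈ 0.00937525
finch: (30/99) × (26/30) × (6/30) × (6/30) × (29/30) × (3/30) ≈ 0.00101549
Highest score → sparrow.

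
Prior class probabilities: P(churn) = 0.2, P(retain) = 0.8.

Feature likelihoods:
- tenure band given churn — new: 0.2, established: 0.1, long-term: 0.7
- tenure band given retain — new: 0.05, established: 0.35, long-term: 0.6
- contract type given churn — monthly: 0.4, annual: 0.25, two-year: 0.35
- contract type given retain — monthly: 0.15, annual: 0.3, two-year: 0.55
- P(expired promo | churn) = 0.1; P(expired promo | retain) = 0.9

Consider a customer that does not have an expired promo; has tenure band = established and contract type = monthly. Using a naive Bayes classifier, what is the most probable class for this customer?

churn

churn: 0.2 × 0.1 × 0.4 × (1−0.1) = 0.0072
retain: 0.8 × 0.35 × 0.15 × (1−0.9) = 0.0042
Highest score → churn.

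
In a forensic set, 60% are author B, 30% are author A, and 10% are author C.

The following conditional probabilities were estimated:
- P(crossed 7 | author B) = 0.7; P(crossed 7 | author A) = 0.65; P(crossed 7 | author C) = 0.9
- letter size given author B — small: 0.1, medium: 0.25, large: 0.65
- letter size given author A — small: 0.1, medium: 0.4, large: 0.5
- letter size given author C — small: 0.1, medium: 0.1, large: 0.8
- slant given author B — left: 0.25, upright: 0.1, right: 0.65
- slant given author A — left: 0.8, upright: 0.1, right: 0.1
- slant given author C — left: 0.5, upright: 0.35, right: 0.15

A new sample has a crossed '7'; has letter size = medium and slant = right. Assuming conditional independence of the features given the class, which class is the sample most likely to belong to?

author B

author B: 0.6 × 0.7 × 0.25 × 0.65 = 0.06825
author A: 0.3 × 0.65 × 0.4 × 0.1 = 0.0078
author C: 0.1 × 0.9 × 0.1 × 0.15 = 0.00135
Highest score → author B.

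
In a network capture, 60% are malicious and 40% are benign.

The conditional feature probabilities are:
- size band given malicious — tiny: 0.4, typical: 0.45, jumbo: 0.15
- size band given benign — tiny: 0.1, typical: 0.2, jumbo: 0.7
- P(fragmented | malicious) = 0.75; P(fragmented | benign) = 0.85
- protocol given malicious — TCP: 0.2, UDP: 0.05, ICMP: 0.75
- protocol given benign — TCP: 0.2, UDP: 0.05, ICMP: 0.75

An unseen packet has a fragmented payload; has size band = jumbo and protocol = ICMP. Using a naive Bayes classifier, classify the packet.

malicious: 0.6 × 0.15 × 0.75 × 0.75 = 0.050625
benign: 0.4 × 0.7 × 0.85 × 0.75 = 0.1785
Highest score → benign.

benign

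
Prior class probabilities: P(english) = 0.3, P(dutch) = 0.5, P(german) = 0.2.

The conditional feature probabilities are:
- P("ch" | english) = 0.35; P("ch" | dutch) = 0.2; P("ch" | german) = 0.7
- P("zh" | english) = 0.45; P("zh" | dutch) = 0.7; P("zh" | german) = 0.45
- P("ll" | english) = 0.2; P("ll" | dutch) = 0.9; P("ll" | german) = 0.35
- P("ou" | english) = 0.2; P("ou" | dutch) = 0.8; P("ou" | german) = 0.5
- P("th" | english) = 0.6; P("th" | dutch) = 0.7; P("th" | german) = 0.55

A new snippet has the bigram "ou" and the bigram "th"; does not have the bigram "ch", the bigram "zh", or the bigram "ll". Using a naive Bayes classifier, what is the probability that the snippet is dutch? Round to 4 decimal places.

0.2933

english: 0.3 × (1−0.35) × (1−0.45) × (1−0.2) × 0.2 × 0.6 = 0.010296
dutch: 0.5 × (1−0.2) × (1−0.7) × (1−0.9) × 0.8 × 0.7 = 0.00672
german: 0.2 × (1−0.7) × (1−0.45) × (1−0.35) × 0.5 × 0.55 = 0.00589875
P(dutch | x) = 0.00672 / 0.02291475 ≈ 0.2933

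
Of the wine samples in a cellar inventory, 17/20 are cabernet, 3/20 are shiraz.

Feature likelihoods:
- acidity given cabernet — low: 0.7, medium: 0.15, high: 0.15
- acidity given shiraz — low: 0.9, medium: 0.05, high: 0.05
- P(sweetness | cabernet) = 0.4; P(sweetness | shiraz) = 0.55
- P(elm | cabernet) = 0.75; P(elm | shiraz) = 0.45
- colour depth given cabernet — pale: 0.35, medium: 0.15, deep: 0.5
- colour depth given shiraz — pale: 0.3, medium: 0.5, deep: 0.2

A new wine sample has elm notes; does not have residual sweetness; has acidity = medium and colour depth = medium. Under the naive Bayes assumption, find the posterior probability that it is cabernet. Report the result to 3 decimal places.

0.919

cabernet: 0.85 × 0.15 × (1−0.4) × 0.75 × 0.15 = 0.00860625
shiraz: 0.15 × 0.05 × (1−0.55) × 0.45 × 0.5 = 0.000759375
P(cabernet | x) = 0.00860625 / 0.009365625 ≈ 0.919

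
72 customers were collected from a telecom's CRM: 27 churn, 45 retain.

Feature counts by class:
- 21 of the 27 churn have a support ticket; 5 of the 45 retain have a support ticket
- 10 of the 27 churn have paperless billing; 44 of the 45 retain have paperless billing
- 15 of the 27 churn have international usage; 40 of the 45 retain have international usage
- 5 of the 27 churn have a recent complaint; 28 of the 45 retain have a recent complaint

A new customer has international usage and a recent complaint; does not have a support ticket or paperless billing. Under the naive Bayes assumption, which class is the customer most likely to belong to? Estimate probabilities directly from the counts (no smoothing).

retain

churn: (27/72) × (6/27) × (17/27) × (15/27) × (5/27) ≈ 0.00539806
retain: (45/72) × (40/45) × (1/45) × (40/45) × (28/45) ≈ 0.00682823
Highest score → retain.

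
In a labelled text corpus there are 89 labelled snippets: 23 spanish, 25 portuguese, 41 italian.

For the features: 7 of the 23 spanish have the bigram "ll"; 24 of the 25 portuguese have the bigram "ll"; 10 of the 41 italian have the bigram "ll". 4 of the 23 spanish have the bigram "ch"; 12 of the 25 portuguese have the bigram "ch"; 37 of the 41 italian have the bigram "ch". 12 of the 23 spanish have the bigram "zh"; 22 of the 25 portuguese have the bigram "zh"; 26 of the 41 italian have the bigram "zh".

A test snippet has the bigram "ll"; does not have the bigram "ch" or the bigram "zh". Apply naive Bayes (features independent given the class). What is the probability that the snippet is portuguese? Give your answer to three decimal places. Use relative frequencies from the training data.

spanish: (23/89) × (7/23) × (19/23) × (11/23) ≈ 0.0310741
portuguese: (25/89) × (24/25) × (13/25) × (3/25) ≈ 0.016827
italian: (41/89) × (10/41) × (4/41) × (15/41) ≈ 0.00401045
P(portuguese | x) = 0.016827 / 0.05191155 ≈ 0.324

0.324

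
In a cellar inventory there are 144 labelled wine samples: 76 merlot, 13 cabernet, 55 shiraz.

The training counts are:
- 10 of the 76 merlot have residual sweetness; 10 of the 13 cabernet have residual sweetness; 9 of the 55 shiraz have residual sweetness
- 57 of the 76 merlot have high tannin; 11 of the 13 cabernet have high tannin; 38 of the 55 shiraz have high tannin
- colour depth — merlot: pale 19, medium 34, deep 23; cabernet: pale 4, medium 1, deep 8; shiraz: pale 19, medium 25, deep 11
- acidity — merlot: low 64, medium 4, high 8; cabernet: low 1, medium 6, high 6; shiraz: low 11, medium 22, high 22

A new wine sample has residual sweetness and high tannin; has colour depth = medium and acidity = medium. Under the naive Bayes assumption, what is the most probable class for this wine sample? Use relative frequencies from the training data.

shiraz

merlot: (76/144) × (10/76) × (57/76) × (34/76) × (4/76) ≈ 0.00122634
cabernet: (13/144) × (10/13) × (11/13) × (1/13) × (6/13) ≈ 0.00208618
shiraz: (55/144) × (9/55) × (38/55) × (25/55) × (22/55) ≈ 0.00785124
Highest score → shiraz.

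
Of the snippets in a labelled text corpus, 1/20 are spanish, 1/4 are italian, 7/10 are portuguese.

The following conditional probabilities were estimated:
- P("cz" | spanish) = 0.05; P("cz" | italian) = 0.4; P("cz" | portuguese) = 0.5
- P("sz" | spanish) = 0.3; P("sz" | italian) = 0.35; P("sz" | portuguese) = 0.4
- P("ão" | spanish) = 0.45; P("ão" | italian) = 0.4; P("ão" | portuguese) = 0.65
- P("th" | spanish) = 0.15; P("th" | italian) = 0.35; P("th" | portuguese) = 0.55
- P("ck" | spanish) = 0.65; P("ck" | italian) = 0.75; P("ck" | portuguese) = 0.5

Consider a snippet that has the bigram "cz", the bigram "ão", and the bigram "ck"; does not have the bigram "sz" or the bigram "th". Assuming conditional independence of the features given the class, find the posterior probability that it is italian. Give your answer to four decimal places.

spanish: 0.05 × 0.05 × (1−0.3) × 0.45 × (1−0.15) × 0.65 = 0.00043509375
italian: 0.25 × 0.4 × (1−0.35) × 0.4 × (1−0.35) × 0.75 = 0.012675
portuguese: 0.7 × 0.5 × (1−0.4) × 0.65 × (1−0.55) × 0.5 = 0.0307125
P(italian | x) = 0.012675 / 0.04382259375 ≈ 0.2892

0.2892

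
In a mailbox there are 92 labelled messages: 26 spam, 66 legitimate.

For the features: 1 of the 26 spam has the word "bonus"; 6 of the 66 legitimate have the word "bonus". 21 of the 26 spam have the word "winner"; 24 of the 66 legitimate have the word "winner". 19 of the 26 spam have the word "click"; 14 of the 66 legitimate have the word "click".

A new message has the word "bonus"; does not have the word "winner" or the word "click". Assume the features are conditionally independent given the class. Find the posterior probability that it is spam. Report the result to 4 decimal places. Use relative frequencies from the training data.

0.0169

spam: (26/92) × (1/26) × (5/26) × (7/26) ≈ 0.000562773
legitimate: (66/92) × (6/66) × (42/66) × (52/66) ≈ 0.0326985
P(spam | x) = 0.000562773 / 0.033261273 ≈ 0.0169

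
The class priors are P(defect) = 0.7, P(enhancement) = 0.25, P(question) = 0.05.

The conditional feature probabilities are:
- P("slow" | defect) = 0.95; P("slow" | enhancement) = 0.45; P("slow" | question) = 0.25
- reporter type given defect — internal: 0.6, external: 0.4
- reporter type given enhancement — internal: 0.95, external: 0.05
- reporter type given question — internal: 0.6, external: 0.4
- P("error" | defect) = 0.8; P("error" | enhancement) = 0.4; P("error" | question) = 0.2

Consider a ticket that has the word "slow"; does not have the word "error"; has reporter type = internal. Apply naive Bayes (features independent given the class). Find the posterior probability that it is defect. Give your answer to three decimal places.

defect: 0.7 × 0.95 × 0.6 × (1−0.8) = 0.0798
enhancement: 0.25 × 0.45 × 0.95 × (1−0.4) = 0.064125
question: 0.05 × 0.25 × 0.6 × (1−0.2) = 0.006
P(defect | x) = 0.0798 / 0.149925 ≈ 0.532

0.532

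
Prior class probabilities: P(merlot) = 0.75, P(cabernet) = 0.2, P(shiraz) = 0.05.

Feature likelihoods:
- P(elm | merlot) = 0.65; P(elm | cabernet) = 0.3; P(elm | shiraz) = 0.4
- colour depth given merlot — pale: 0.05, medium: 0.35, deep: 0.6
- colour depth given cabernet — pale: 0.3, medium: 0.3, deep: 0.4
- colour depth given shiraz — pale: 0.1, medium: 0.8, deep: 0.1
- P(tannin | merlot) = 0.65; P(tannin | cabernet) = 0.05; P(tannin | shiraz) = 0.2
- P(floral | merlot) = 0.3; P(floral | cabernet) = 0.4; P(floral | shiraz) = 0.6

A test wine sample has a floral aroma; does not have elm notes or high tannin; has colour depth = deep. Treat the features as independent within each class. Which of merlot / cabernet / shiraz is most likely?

merlot: 0.75 × (1−0.65) × 0.6 × (1−0.65) × 0.3 = 0.0165375
cabernet: 0.2 × (1−0.3) × 0.4 × (1−0.05) × 0.4 = 0.02128
shiraz: 0.05 × (1−0.4) × 0.1 × (1−0.2) × 0.6 = 0.00144
Highest score → cabernet.

cabernet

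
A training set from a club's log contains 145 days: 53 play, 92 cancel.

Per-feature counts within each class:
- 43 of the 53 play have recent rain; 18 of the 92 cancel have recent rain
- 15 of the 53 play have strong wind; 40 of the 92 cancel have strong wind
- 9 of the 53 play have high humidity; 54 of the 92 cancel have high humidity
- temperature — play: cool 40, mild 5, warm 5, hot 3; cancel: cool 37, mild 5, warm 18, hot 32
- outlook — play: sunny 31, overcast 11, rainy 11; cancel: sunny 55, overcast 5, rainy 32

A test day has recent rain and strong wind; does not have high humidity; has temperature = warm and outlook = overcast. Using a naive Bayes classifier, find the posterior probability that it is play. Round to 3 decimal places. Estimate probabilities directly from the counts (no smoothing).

0.852

play: (53/145) × (43/53) × (15/53) × (44/53) × (5/53) × (11/53) ≈ 0.00136428
cancel: (92/145) × (18/92) × (40/92) × (38/92) × (18/92) × (5/92) ≈ 0.00023705
P(play | x) = 0.00136428 / 0.00160133 ≈ 0.852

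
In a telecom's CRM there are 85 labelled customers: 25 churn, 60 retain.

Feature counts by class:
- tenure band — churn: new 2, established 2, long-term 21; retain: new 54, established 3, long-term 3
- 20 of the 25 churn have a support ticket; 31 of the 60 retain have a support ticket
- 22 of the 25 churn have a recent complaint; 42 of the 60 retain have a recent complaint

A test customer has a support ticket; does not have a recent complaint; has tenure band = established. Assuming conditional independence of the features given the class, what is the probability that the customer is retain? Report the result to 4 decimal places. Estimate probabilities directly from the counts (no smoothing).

0.7078

churn: (25/85) × (2/25) × (20/25) × (3/25) ≈ 0.00225882
retain: (60/85) × (3/60) × (31/60) × (18/60) ≈ 0.00547059
P(retain | x) = 0.00547059 / 0.00772941 ≈ 0.7078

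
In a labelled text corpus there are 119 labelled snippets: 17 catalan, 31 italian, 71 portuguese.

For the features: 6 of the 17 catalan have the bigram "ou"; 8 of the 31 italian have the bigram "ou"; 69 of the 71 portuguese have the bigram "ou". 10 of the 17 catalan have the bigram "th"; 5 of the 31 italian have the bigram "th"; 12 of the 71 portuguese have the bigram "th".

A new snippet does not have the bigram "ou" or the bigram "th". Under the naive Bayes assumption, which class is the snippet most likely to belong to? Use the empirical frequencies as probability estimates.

catalan: (17/119) × (11/17) × (7/17) ≈ 0.0380623
italian: (31/119) × (23/31) × (26/31) ≈ 0.162104
portuguese: (71/119) × (2/71) × (59/71) ≈ 0.0139661
Highest score → italian.

italian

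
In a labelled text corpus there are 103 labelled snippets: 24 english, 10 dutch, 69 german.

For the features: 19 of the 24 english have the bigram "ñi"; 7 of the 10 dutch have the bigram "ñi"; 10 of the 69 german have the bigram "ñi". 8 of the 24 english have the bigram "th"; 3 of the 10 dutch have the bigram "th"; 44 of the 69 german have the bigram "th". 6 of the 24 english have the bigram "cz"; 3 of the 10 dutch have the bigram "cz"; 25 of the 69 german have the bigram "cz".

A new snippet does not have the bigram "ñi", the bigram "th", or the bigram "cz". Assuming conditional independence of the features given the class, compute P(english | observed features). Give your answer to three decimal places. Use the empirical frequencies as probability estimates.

english: (24/103) × (5/24) × (16/24) × (18/24) ≈ 0.0242718
dutch: (10/103) × (3/10) × (7/10) × (7/10) ≈ 0.0142718
german: (69/103) × (59/69) × (25/69) × (44/69) ≈ 0.132346
P(english | x) = 0.0242718 / 0.1708896 ≈ 0.142

0.142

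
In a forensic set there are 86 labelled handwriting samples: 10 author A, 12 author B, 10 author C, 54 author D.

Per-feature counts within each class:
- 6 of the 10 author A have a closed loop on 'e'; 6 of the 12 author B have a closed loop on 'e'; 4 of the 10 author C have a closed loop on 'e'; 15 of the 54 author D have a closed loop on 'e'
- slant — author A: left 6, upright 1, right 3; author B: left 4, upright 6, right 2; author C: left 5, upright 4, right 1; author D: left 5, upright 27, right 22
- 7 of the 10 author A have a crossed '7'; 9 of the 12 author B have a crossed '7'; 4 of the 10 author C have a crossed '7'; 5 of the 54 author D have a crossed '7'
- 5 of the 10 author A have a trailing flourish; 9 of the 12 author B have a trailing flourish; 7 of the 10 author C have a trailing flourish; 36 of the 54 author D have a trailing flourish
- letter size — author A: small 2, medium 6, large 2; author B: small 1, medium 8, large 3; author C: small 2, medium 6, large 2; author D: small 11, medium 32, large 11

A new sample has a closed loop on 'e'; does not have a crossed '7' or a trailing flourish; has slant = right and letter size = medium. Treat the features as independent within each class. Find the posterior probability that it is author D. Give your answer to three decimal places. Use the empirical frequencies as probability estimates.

author A: (10/86) × (6/10) × (3/10) × (3/10) × (5/10) × (6/10) ≈ 0.00188372
author B: (12/86) × (6/12) × (2/12) × (3/12) × (3/12) × (8/12) ≈ 0.000484496
author C: (10/86) × (4/10) × (1/10) × (6/10) × (3/10) × (6/10) ≈ 0.000502326
author D: (54/86) × (15/54) × (22/54) × (49/54) × (18/54) × (32/54) ≈ 0.0127368
P(author D | x) = 0.0127368 / 0.015607342 ≈ 0.816

0.816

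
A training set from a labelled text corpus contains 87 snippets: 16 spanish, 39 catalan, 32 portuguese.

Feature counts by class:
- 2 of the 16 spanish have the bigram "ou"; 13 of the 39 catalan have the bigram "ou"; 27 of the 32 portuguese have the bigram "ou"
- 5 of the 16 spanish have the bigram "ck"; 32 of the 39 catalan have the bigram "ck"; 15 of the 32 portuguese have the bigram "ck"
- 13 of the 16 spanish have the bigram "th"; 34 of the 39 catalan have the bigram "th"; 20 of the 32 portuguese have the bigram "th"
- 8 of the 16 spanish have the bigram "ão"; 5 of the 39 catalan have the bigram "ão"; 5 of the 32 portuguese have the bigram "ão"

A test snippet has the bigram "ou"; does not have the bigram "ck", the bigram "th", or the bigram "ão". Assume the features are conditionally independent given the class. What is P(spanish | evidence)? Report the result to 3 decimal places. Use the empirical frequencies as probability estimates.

spanish: (16/87) × (2/16) × (11/16) × (3/16) × (8/16) ≈ 0.00148168
catalan: (39/87) × (13/39) × (7/39) × (5/39) × (34/39) ≈ 0.00299762
portuguese: (32/87) × (27/32) × (17/32) × (12/32) × (27/32) ≈ 0.0521661
P(spanish | x) = 0.00148168 / 0.0566454 ≈ 0.026

0.026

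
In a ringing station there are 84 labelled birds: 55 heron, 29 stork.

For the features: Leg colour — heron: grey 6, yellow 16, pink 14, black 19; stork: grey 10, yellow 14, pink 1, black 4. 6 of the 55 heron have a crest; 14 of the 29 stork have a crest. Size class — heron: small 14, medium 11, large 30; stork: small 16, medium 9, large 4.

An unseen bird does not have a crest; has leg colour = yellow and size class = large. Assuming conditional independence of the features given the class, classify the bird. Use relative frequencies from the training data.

heron

heron: (55/84) × (16/55) × (49/55) × (30/55) ≈ 0.092562
stork: (29/84) × (14/29) × (15/29) × (4/29) ≈ 0.0118906
Highest score → heron.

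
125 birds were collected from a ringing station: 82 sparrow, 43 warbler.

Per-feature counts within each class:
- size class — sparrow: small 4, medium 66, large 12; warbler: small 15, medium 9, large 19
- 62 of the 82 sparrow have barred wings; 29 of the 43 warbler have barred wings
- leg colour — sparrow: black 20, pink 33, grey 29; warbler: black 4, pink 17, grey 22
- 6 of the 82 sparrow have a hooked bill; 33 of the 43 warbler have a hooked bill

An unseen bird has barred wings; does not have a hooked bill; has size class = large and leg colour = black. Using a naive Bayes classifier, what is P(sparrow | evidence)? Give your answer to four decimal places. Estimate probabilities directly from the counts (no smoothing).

sparrow: (82/125) × (12/82) × (62/82) × (20/82) × (76/82) ≈ 0.0164084
warbler: (43/125) × (19/43) × (29/43) × (4/43) × (10/43) ≈ 0.00221767
P(sparrow | x) = 0.0164084 / 0.01862607 ≈ 0.8809

0.8809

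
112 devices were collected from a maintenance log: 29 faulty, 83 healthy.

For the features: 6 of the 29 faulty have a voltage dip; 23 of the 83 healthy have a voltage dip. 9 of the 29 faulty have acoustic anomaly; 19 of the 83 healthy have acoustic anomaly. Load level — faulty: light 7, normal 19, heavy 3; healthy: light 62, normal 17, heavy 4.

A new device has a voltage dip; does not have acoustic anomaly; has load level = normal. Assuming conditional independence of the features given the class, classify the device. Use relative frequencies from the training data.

healthy

faulty: (29/112) × (6/29) × (20/29) × (19/29) ≈ 0.0242059
healthy: (83/112) × (23/83) × (64/83) × (17/83) ≈ 0.0324327
Highest score → healthy.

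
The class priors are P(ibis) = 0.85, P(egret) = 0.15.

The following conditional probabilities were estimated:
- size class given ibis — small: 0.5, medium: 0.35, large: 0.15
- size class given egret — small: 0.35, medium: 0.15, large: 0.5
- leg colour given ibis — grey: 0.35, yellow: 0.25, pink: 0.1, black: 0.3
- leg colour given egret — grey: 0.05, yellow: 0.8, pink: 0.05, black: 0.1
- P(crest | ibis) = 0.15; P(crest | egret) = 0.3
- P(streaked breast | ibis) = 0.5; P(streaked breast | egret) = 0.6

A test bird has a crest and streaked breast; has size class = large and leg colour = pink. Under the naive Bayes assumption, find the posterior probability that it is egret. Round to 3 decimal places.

ibis: 0.85 × 0.15 × 0.1 × 0.15 × 0.5 = 0.00095625
egret: 0.15 × 0.5 × 0.05 × 0.3 × 0.6 = 0.000675
P(egret | x) = 0.000675 / 0.00163125 ≈ 0.414

0.414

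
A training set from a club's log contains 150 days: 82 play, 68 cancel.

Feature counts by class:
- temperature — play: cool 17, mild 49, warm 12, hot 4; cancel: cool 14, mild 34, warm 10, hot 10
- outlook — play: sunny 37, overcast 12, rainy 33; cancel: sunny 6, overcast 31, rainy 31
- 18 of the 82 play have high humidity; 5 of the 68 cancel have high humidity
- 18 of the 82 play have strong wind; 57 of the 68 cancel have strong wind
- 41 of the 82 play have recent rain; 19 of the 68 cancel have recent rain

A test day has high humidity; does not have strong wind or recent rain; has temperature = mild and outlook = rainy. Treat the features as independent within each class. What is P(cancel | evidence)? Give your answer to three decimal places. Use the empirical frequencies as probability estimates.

0.073

play: (82/150) × (49/82) × (33/82) × (18/82) × (64/82) × (41/82) ≈ 0.0112616
cancel: (68/150) × (34/68) × (31/68) × (5/68) × (11/68) × (49/68) ≈ 0.000885671
P(cancel | x) = 0.000885671 / 0.012147271 ≈ 0.073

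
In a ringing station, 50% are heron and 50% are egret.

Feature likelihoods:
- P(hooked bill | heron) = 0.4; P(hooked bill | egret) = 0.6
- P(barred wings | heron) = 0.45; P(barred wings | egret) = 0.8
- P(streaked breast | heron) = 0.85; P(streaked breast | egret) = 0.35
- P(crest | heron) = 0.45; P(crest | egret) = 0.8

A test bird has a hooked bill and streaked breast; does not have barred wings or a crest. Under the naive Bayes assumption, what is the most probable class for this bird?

heron: 0.5 × 0.4 × (1−0.45) × 0.85 × (1−0.45) = 0.051425
egret: 0.5 × 0.6 × (1−0.8) × 0.35 × (1−0.8) = 0.0042
Highest score → heron.

heron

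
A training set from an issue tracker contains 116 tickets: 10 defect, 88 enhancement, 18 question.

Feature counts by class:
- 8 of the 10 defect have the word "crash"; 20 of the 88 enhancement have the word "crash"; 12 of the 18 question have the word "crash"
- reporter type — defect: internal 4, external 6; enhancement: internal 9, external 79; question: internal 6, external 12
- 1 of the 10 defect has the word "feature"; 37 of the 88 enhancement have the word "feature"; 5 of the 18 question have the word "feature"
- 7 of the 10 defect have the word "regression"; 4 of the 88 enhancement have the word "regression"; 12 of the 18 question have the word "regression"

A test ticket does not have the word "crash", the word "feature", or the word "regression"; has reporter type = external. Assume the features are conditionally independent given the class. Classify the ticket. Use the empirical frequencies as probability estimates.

defect: (10/116) × (2/10) × (6/10) × (9/10) × (3/10) ≈ 0.0027931
enhancement: (88/116) × (68/88) × (79/88) × (51/88) × (84/88) ≈ 0.291125
question: (18/116) × (6/18) × (12/18) × (13/18) × (6/18) ≈ 0.0083014
Highest score → enhancement.

enhancement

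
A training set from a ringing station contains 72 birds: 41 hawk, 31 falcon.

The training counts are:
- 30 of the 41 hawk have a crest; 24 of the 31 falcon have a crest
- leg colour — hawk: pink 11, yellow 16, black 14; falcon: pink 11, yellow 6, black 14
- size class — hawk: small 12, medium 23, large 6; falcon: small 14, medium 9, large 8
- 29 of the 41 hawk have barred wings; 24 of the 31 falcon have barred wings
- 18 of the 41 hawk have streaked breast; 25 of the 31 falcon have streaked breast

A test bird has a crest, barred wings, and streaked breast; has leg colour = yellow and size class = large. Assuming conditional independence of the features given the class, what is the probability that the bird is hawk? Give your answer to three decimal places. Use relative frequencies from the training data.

hawk: (41/72) × (30/41) × (16/41) × (6/41) × (29/41) × (18/41) ≈ 0.00738916
falcon: (31/72) × (24/31) × (6/31) × (8/31) × (24/31) × (25/31) ≈ 0.010395
P(hawk | x) = 0.00738916 / 0.01778416 ≈ 0.415

0.415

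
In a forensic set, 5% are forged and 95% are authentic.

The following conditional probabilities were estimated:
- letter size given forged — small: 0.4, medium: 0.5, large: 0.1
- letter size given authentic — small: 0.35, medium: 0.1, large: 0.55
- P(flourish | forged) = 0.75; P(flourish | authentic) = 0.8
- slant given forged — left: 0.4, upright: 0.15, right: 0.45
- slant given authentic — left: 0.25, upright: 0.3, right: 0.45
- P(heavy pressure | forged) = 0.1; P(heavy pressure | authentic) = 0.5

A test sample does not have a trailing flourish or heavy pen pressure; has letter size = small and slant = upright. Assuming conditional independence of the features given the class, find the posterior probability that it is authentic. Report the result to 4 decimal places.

forged: 0.05 × 0.4 × (1−0.75) × 0.15 × (1−0.1) = 0.000675
authentic: 0.95 × 0.35 × (1−0.8) × 0.3 × (1−0.5) = 0.009975
P(authentic | x) = 0.009975 / 0.01065 ≈ 0.9366

0.9366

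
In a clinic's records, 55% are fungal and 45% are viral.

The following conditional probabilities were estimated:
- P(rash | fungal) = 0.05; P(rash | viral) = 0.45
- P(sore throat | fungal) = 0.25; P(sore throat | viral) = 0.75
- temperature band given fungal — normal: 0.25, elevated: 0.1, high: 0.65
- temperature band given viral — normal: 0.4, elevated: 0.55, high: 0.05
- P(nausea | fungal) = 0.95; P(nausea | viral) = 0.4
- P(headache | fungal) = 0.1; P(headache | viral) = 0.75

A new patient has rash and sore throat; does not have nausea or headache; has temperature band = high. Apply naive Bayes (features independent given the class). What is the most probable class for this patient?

viral

fungal: 0.55 × 0.05 × 0.25 × 0.65 × (1−0.95) × (1−0.1) = 0.00020109375
viral: 0.45 × 0.45 × 0.75 × 0.05 × (1−0.4) × (1−0.75) = 0.0011390625
Highest score → viral.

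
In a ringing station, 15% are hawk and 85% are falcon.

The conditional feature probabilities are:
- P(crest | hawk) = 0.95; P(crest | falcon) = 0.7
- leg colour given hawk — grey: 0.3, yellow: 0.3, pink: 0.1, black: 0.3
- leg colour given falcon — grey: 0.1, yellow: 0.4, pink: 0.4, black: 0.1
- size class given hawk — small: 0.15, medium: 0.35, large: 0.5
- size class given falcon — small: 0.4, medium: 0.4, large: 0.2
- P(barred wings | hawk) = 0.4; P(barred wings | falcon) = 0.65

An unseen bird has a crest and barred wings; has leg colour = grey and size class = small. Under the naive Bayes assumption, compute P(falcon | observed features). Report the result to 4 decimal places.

0.8578

hawk: 0.15 × 0.95 × 0.3 × 0.15 × 0.4 = 0.002565
falcon: 0.85 × 0.7 × 0.1 × 0.4 × 0.65 = 0.01547
P(falcon | x) = 0.01547 / 0.018035 ≈ 0.8578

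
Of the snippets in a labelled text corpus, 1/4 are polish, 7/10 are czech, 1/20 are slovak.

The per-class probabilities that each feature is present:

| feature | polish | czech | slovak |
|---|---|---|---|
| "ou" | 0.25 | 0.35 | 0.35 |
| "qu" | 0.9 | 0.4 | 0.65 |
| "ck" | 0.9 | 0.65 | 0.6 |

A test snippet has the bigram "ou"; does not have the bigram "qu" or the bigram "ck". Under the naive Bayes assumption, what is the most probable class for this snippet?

polish: 0.25 × 0.25 × (1−0.9) × (1−0.9) = 0.000625
czech: 0.7 × 0.35 × (1−0.4) × (1−0.65) = 0.05145
slovak: 0.05 × 0.35 × (1−0.65) × (1−0.6) = 0.00245
Highest score → czech.

czech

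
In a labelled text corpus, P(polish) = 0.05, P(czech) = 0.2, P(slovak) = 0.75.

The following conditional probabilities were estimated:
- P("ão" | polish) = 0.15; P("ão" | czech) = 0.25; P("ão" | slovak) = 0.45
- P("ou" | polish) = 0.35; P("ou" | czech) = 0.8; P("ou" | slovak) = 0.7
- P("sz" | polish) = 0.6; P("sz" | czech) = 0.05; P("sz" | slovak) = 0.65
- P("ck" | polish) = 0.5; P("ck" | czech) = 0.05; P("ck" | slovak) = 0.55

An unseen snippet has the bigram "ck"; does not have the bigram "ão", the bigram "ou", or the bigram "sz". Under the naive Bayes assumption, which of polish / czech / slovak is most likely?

slovak

polish: 0.05 × (1−0.15) × (1−0.35) × (1−0.6) × 0.5 = 0.005525
czech: 0.2 × (1−0.25) × (1−0.8) × (1−0.05) × 0.05 = 0.001425
slovak: 0.75 × (1−0.45) × (1−0.7) × (1−0.65) × 0.55 = 0.023821875
Highest score → slovak.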